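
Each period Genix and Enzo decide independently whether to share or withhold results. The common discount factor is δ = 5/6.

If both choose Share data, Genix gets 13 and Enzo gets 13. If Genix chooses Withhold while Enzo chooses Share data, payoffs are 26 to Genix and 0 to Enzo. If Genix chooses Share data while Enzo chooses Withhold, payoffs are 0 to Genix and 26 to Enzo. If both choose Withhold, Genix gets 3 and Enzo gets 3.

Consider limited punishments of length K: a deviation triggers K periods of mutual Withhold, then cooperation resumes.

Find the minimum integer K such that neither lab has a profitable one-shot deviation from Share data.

2

IC: δ(1−δ^K)/(1−δ) ≥ (26−13)/(13−3) = 13/10.
With δ = 5/6: need 1 − δ^K ≥ 13/10·(1−5/6)/(5/6), i.e. δ^K ≤ 0.7400.
Since (5/6)^1 = 0.8333 and (5/6)^2 = 0.6944, the smallest such K is 2.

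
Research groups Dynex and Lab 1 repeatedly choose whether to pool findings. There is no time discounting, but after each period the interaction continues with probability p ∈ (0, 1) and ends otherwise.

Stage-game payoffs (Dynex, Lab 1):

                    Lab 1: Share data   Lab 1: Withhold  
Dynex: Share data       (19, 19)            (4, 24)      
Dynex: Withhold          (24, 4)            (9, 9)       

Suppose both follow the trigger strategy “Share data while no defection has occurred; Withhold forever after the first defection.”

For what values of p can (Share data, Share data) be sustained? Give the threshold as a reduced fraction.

1/3

Expected cooperation value is 19 + p·19 + p²·19 + … = 19/(1−p); deviation gives 24 + p·9/(1−p).
19 ≥ 24(1−p) + 9p ⇒ 15p ≥ 5 ⇒ p ≥ 5/15 = 1/3.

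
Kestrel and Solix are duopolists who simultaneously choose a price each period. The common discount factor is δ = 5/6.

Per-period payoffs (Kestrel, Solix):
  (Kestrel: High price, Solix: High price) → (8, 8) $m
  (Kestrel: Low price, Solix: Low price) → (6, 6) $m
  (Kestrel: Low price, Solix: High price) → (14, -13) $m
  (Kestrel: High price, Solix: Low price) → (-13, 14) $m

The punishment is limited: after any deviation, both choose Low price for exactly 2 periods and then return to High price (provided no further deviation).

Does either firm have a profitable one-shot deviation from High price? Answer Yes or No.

Yes

IC: δ+…+δ^2 ≥ (14−8)/(8−6) = 3.
At δ = 5/6: partial sum = 1.5278 < 3.0000. Cooperation not sustainable.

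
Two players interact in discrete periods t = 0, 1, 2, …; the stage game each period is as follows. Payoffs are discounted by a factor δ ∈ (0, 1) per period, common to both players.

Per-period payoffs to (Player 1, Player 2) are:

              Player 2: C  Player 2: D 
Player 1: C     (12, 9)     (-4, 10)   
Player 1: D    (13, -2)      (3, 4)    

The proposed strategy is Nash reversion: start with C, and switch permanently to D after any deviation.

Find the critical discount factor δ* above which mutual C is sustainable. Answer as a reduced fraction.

Player 1's threshold: (13−12)/(13−3) = 1/10.
Player 2's threshold: (10−9)/(10−4) = 1/6.
1/10 < 1/6, so Player 2 binds and δ* = 1/6.

1/6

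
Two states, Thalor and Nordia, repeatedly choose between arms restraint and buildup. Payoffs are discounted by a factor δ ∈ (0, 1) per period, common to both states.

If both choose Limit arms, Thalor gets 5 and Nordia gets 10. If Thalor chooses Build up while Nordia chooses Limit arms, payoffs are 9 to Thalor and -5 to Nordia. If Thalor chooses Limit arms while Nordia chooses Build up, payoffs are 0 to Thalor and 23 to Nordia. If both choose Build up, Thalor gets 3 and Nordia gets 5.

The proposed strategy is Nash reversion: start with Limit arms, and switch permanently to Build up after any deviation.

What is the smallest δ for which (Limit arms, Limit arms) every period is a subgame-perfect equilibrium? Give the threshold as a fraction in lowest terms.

Thalor: cooperation gives 5 each period; deviation gives 9 once then 3 forever.
  5/(1−δ) ≥ 9 + 3δ/(1−δ) ⇒ δ ≥ 4/6 = 2/3.
Nordia: cooperation gives 10 each period; deviation gives 23 once then 5 forever.
  δ ≥ 13/18.
Both must hold, so the binding constraint is Nordia's: δ ≥ 13/18.

13/18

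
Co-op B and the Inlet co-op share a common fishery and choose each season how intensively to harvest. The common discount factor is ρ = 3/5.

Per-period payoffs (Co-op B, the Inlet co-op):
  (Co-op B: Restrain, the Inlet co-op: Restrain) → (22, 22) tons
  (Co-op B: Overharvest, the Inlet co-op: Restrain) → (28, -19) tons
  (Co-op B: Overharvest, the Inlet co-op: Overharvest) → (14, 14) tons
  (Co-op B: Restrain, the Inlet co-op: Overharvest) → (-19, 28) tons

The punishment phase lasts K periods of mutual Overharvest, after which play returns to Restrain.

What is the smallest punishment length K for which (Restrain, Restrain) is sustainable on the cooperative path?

IC: ρ(1−ρ^K)/(1−ρ) ≥ (28−22)/(22−14) = 3/4.
With ρ = 3/5: need 1 − ρ^K ≥ 3/4·(1−3/5)/(3/5), i.e. ρ^K ≤ 0.5000.
Since (3/5)^1 = 0.6000 and (3/5)^2 = 0.3600, the smallest such K is 2.

2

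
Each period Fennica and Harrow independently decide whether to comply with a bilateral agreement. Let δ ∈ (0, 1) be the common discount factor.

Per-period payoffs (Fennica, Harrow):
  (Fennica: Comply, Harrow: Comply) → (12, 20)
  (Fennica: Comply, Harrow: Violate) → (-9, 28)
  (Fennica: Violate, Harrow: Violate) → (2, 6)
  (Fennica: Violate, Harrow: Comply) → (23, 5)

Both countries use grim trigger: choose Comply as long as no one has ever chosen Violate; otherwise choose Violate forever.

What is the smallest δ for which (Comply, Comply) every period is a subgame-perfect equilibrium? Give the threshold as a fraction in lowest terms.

For Fennica: deviation gain 23−12 = 11, per-period punishment loss 12−2 = 10. IC gives δ ≥ 11/21.
For Harrow: gain 8, loss 14 per period, so δ ≥ 8/22 = 4/11.
The tighter constraint is Fennica's, so cooperation needs δ ≥ 11/21.

11/21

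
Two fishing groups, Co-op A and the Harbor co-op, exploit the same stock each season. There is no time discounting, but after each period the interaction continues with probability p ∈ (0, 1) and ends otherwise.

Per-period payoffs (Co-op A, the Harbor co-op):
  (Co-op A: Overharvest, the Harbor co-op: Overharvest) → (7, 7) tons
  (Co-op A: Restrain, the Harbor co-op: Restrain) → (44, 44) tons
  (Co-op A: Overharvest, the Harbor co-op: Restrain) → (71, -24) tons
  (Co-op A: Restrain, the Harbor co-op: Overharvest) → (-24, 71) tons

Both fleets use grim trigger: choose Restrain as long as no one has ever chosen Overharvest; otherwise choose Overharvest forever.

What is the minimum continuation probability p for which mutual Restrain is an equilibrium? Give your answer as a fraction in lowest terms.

Expected cooperation value is 44 + p·44 + p²·44 + … = 44/(1−p); deviation gives 71 + p·7/(1−p).
44 ≥ 71(1−p) + 7p ⇒ 64p ≥ 27 ⇒ p ≥ 27/64.

27/64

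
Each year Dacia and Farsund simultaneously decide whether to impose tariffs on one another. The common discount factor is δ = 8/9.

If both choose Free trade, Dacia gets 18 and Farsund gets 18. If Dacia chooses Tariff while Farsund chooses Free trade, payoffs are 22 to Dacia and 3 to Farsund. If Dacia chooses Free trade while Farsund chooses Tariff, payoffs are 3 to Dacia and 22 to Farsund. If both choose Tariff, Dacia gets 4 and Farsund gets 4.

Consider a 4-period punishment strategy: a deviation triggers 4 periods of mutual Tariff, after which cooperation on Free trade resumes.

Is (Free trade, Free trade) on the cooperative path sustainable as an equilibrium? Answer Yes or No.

Yes

IC: δ+…+δ^4 ≥ (22−18)/(18−4) = 2/7.
At δ = 8/9: partial sum = 3.0056 ≥ 0.2857. Cooperation sustainable.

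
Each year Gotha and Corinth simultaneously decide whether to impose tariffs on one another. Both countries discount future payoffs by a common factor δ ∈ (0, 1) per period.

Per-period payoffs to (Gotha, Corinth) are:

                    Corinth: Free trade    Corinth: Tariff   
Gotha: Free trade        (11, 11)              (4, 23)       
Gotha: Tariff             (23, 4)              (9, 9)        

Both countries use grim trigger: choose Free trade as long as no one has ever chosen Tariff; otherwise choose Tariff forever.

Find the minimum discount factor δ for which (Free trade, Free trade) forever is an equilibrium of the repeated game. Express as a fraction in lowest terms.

6/7

11/(1−δ) ≥ 23 + 9δ/(1−δ)
11 ≥ 23 − 14δ
δ ≥ 12/14 = 6/7.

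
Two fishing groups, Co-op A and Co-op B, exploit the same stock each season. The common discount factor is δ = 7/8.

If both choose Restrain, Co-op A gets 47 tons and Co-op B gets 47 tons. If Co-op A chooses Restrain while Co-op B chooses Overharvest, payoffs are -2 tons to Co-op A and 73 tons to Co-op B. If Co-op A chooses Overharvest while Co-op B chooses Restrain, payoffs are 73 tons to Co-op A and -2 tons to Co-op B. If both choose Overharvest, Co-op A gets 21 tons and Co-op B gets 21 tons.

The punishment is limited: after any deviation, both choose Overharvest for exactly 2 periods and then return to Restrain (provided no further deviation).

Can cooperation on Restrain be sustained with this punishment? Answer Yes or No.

A one-shot deviation gives 73 now, then 21 for 2 periods, then back to 47.
Gain from deviating: (73−47) today; loss: (47−21) in each of the next 2 periods.
No-deviation condition: (47−21)(δ+…+δ^2) ≥ 73−47, i.e. δ+…+δ^2 ≥ 1.
At δ = 7/8: δ+…+δ^2 = 1.6406 ≥ 1.0000.
So cooperation is sustainable.

Yes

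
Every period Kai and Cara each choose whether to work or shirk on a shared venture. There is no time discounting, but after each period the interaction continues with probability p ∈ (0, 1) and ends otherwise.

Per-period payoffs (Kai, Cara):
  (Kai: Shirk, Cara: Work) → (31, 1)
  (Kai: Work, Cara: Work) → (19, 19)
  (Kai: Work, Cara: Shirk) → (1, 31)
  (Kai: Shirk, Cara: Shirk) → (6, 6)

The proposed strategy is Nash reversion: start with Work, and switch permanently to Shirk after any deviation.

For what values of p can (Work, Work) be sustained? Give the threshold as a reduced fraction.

With no time discounting, the continuation probability p plays the role of the discount factor.
Grim-trigger IC: 19/(1−p) ≥ 31 + 6p/(1−p) ⇒ p ≥ (31−19)/(31−6) = 12/25.

12/25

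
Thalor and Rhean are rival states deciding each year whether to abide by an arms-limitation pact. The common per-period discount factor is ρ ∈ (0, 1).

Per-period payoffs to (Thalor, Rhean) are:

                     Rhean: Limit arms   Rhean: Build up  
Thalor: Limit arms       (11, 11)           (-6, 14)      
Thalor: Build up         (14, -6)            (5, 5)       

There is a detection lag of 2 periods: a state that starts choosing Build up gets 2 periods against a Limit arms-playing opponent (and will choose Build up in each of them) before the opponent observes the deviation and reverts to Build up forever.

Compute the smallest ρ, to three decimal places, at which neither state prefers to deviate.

A deviator earns 14 for 2 periods, then 5 forever; cooperating earns 11 forever. Multiplying the IC by (1−ρ):
11 ≥ 14(1−ρ^2) + 5ρ^2, so 9·ρ^2 ≥ 3 and ρ^2 ≥ 1/3.
ρ ≥ (1/3)^(1/2) ≈ 0.577.

0.577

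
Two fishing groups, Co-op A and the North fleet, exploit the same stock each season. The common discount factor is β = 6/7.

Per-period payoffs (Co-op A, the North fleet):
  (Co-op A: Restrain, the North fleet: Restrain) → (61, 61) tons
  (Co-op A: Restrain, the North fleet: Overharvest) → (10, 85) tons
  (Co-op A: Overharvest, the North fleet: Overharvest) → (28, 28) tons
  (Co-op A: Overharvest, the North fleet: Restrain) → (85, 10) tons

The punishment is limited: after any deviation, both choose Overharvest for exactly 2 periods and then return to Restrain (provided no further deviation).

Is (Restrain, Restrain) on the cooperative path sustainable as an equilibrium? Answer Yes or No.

Yes

A one-shot deviation gives 85 now, then 28 for 2 periods, then back to 61.
Gain from deviating: (85−61) today; loss: (61−28) in each of the next 2 periods.
No-deviation condition: (61−28)(β+…+β^2) ≥ 85−61, i.e. β+…+β^2 ≥ 8/11.
At β = 6/7: β+…+β^2 = 1.5918 ≥ 0.7273.
So cooperation is sustainable.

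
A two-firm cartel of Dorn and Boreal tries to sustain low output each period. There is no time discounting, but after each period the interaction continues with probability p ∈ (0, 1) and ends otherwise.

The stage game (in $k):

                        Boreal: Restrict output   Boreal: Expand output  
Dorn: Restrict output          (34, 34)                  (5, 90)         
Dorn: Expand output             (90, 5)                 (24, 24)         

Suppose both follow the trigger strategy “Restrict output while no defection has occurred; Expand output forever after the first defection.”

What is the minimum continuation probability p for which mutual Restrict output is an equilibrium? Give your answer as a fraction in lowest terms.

With no time discounting, the continuation probability p plays the role of the discount factor.
Grim-trigger IC: 34/(1−p) ≥ 90 + 24p/(1−p) ⇒ p ≥ (90−34)/(90−24) = 28/33.

28/33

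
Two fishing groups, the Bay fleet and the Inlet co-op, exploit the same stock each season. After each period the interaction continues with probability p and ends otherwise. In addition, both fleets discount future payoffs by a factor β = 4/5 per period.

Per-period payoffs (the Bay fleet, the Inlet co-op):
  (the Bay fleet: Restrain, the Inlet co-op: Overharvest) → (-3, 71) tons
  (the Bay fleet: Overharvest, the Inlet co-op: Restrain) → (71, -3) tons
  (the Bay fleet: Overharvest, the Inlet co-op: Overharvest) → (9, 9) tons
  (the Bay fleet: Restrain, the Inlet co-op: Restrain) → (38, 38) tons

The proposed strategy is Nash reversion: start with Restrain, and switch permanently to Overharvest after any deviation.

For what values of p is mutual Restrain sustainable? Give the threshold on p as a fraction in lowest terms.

With continuation probability p and discount β, the effective per-period discount factor is βp.
Grim-trigger IC: βp ≥ (71−38)/(71−9) = 33/62.
So p ≥ (33/62)/(4/5) = 165/248.

165/248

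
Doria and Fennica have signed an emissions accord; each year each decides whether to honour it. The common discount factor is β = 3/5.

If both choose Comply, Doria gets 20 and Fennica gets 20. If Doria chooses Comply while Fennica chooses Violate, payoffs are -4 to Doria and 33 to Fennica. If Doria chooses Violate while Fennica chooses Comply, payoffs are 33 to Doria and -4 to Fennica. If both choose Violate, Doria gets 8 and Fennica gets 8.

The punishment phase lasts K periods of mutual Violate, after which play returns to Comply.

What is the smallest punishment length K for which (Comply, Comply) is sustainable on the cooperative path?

3

Need Σ_{k=1}^{K} β^k ≥ (33−20)/(20−8) = 1.0833 at β = 3/5.
At K = 2 the sum is 0.9600 < 1.0833; at K = 3 it is 1.1760 ≥ 1.0833.
So the minimum punishment length is K = 3.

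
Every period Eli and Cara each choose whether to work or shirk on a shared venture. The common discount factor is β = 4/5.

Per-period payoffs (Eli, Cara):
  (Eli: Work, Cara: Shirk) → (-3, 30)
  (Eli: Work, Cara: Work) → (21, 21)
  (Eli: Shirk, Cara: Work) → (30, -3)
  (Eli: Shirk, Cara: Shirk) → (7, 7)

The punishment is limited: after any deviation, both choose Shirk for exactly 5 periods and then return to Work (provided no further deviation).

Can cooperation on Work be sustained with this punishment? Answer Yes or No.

Yes

IC: β+…+β^5 ≥ (30−21)/(21−7) = 9/14.
At β = 4/5: partial sum = 2.6893 ≥ 0.6429. Cooperation sustainable.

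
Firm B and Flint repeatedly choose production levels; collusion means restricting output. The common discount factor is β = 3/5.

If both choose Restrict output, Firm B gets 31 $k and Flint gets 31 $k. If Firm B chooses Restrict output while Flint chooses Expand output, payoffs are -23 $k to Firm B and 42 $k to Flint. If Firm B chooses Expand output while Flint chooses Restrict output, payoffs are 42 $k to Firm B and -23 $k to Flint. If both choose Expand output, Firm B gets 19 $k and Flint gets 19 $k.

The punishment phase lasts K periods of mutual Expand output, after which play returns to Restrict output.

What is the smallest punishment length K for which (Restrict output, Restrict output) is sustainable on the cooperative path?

2

No profitable deviation requires (31−19)(β+…+β^K) ≥ 42−31, i.e. β+…+β^K ≥ 11/12 ≈ 0.9167.
With β = 3/5, the partial sums are K=1: 0.6000, K=2: 0.9600.
K = 2 is the first length at which the sum reaches 0.9167.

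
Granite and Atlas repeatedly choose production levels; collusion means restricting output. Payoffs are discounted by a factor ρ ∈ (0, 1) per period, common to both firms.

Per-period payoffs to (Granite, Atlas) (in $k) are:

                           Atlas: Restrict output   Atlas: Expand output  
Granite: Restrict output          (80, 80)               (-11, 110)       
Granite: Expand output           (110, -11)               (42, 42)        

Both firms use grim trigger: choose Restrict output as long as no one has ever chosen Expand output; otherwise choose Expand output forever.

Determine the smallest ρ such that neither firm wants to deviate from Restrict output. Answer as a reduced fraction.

One-period gain from deviating is 110 − 80 = 30. The loss is 80 − 42 = 38 in every subsequent period, with present value 38·ρ/(1−ρ).
Deviation is unprofitable when 38·ρ/(1−ρ) ≥ 30, i.e. ρ/(1−ρ) ≥ 15/19.
Equivalently ρ ≥ 30/(30+38) = 15/34.

15/34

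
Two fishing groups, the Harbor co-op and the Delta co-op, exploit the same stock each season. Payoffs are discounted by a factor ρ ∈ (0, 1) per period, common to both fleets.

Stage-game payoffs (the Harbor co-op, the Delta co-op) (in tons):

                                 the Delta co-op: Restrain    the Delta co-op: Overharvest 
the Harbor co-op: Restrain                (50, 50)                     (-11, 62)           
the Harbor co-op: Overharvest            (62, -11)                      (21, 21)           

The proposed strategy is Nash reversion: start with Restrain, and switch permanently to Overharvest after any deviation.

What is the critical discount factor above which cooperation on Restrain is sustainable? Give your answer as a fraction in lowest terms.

Cooperation forever yields 50 each period: 50/(1−ρ).
Deviating yields 62 once, then 21 forever: 62 + 21ρ/(1−ρ).
No profitable deviation requires 50/(1−ρ) ≥ 62 + 21ρ/(1−ρ).
Multiplying by (1−ρ): 50 ≥ 62(1−ρ) + 21ρ = 62 − 41ρ.
So 41ρ ≥ 12, i.e. ρ ≥ 12/41.

12/41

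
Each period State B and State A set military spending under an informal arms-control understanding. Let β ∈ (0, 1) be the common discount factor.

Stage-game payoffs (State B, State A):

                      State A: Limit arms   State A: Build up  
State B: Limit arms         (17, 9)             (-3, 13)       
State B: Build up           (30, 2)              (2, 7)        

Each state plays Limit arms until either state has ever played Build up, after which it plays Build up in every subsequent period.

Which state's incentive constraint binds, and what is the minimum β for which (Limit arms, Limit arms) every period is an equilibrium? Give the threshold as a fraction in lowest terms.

State A; β ≥ 2/3

State B: cooperation gives 17 each period; deviation gives 30 once then 2 forever.
  17/(1−β) ≥ 30 + 2β/(1−β) ⇒ β ≥ 13/28.
State A: cooperation gives 9 each period; deviation gives 13 once then 7 forever.
  β ≥ 4/6 = 2/3.
Both must hold, so the binding constraint is State A's: β ≥ 2/3.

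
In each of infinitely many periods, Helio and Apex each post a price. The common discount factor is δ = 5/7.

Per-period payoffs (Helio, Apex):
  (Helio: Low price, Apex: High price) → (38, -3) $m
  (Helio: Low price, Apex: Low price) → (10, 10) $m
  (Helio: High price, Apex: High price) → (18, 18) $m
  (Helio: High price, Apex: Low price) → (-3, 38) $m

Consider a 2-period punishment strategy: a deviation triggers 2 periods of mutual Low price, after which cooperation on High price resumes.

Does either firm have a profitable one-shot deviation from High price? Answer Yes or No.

Comparing payoff streams over the 3 periods until play realigns: cooperate → 18(1+δ+…+δ^2); deviate → 38 + 10(δ+…+δ^2).
Cooperation is sustained iff (18−10)(δ+…+δ^2) ≥ 38−18.
δ+…+δ^2 = 5/7·(1−(5/7)^2)/(1−5/7) = 1.2245, and (38−18)/(18−10) = 2.5000.
1.2245 < 2.5000, so cooperation is not sustainable.

Yes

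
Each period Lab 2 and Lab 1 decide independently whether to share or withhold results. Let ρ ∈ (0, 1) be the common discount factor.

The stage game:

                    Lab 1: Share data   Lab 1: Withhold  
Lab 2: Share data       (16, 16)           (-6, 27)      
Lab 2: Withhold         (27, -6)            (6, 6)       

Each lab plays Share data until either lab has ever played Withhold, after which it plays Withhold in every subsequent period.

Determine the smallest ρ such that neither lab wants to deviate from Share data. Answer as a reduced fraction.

11/21

16/(1−ρ) ≥ 27 + 6ρ/(1−ρ)
16 ≥ 27 − 21ρ
ρ ≥ 11/21.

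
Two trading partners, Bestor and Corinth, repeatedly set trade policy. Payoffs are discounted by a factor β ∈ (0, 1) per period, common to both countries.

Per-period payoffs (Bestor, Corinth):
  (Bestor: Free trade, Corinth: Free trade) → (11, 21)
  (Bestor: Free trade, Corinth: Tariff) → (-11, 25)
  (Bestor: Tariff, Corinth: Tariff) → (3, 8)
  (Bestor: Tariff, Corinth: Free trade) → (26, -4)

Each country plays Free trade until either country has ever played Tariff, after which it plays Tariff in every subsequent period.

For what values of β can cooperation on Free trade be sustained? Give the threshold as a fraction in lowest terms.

15/23

For Bestor: deviation gain 26−11 = 15, per-period punishment loss 11−3 = 8. IC gives β ≥ 15/23.
For Corinth: gain 4, loss 13 per period, so β ≥ 4/17.
The tighter constraint is Bestor's, so cooperation needs β ≥ 15/23.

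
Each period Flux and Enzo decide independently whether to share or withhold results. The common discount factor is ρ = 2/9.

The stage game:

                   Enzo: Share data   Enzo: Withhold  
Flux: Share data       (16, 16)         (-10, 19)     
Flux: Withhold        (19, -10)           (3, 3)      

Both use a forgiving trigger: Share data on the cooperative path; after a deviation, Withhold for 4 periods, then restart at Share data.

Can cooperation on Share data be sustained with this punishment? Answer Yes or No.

Yes

IC: ρ+…+ρ^4 ≥ (19−16)/(16−3) = 3/13.
At ρ = 2/9: partial sum = 0.2850 ≥ 0.2308. Cooperation sustainable.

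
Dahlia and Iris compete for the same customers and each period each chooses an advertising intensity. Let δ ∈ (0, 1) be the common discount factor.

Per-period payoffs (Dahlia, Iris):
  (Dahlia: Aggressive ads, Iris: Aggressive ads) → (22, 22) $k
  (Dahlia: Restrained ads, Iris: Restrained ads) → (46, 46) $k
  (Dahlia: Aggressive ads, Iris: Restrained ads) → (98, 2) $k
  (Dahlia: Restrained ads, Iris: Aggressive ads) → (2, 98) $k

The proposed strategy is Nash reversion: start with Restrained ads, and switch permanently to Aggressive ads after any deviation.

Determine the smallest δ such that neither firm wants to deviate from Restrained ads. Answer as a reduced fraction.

One-period gain from deviating is 98 − 46 = 52. The loss is 46 − 22 = 24 in every subsequent period, with present value 24·δ/(1−δ).
Deviation is unprofitable when 24·δ/(1−δ) ≥ 52, i.e. δ/(1−δ) ≥ 13/6.
Equivalently δ ≥ 52/(52+24) = 13/19.

13/19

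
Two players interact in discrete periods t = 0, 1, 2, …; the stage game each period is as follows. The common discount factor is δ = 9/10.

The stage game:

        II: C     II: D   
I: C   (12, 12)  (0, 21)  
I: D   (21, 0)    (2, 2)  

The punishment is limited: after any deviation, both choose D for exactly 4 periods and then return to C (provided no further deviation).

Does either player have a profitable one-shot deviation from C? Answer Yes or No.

No

Comparing payoff streams over the 5 periods until play realigns: cooperate → 12(1+δ+…+δ^4); deviate → 21 + 2(δ+…+δ^4).
Cooperation is sustained iff (12−2)(δ+…+δ^4) ≥ 21−12.
δ+…+δ^4 = 9/10·(1−(9/10)^4)/(1−9/10) = 3.0951, and (21−12)/(12−2) = 0.9000.
3.0951 ≥ 0.9000, so cooperation is sustainable.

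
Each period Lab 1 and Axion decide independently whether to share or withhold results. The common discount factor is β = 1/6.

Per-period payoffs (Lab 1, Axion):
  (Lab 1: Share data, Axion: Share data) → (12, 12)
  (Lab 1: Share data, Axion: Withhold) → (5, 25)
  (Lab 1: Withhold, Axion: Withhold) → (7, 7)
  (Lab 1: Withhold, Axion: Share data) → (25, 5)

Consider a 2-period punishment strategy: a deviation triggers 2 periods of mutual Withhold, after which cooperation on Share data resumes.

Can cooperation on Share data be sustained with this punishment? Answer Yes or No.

Comparing payoff streams over the 3 periods until play realigns: cooperate → 12(1+β+…+β^2); deviate → 25 + 7(β+…+β^2).
Cooperation is sustained iff (12−7)(β+…+β^2) ≥ 25−12.
β+…+β^2 = 1/6·(1−(1/6)^2)/(1−1/6) = 0.1944, and (25−12)/(12−7) = 2.6000.
0.1944 < 2.6000, so cooperation is not sustainable.

No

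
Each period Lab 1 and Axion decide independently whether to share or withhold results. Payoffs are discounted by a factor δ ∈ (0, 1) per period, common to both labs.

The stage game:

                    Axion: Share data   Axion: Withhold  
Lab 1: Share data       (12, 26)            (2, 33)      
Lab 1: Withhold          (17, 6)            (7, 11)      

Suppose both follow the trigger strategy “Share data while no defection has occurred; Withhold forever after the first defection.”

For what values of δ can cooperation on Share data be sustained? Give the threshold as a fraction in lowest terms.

For Lab 1: deviation gain 17−12 = 5, per-period punishment loss 12−7 = 5. IC gives δ ≥ 5/10 = 1/2.
For Axion: gain 7, loss 15 per period, so δ ≥ 7/22.
The tighter constraint is Lab 1's, so cooperation needs δ ≥ 1/2.

1/2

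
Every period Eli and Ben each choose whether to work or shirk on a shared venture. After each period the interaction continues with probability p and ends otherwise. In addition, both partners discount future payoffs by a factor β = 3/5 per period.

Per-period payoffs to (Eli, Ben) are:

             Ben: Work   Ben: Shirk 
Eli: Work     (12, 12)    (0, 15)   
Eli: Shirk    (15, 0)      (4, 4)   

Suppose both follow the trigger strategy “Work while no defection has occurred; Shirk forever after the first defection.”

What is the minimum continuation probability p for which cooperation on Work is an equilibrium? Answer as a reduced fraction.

5/11

Expected continuation weight on next period's payoff is β·p = 3/5·p, which plays the role of the discount factor.
Cooperation requires 3/5·p ≥ (15−12)/(15−4) = 3/11, hence p ≥ 5/11.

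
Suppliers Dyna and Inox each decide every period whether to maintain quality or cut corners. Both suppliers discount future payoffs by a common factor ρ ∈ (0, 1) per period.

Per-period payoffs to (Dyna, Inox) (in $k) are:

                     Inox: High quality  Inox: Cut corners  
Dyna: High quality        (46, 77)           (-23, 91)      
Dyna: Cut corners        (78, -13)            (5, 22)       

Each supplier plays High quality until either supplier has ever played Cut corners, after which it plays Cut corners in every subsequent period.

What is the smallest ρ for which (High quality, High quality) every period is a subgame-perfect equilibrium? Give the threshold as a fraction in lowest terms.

32/73

Dyna: cooperation gives 46 each period; deviation gives 78 once then 5 forever.
  46/(1−ρ) ≥ 78 + 5ρ/(1−ρ) ⇒ ρ ≥ 32/73.
Inox: cooperation gives 77 each period; deviation gives 91 once then 22 forever.
  ρ ≥ 14/69.
Both must hold, so the binding constraint is Dyna's: ρ ≥ 32/73.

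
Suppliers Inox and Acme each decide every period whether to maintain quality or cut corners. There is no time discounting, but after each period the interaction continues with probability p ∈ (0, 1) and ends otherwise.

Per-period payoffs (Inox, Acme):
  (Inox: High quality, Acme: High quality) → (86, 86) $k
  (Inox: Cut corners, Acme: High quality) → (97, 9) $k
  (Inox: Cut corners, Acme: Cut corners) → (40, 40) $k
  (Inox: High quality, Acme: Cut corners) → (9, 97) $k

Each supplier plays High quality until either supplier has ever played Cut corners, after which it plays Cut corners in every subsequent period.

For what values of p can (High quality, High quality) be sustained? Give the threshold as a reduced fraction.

11/57

Expected cooperation value is 86 + p·86 + p²·86 + … = 86/(1−p); deviation gives 97 + p·40/(1−p).
86 ≥ 97(1−p) + 40p ⇒ 57p ≥ 11 ⇒ p ≥ 11/57.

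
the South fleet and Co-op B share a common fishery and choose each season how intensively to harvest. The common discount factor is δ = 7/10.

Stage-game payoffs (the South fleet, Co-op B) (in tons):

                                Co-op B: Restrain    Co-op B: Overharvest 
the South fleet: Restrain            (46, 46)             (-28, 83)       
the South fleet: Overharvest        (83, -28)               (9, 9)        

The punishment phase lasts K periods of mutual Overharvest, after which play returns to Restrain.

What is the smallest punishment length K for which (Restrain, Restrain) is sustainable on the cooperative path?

2

Need Σ_{k=1}^{K} δ^k ≥ (83−46)/(46−9) = 1.0000 at δ = 7/10.
At K = 1 the sum is 0.7000 < 1.0000; at K = 2 it is 1.1900 ≥ 1.0000.
So the minimum punishment length is K = 2.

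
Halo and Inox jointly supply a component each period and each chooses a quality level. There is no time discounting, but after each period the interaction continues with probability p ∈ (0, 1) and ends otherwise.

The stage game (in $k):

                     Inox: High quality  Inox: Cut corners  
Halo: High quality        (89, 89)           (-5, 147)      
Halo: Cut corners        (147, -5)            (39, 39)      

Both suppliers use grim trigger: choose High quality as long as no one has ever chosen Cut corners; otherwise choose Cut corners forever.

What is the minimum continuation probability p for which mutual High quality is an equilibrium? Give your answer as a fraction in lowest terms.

29/54

Expected cooperation value is 89 + p·89 + p²·89 + … = 89/(1−p); deviation gives 147 + p·39/(1−p).
89 ≥ 147(1−p) + 39p ⇒ 108p ≥ 58 ⇒ p ≥ 58/108 = 29/54.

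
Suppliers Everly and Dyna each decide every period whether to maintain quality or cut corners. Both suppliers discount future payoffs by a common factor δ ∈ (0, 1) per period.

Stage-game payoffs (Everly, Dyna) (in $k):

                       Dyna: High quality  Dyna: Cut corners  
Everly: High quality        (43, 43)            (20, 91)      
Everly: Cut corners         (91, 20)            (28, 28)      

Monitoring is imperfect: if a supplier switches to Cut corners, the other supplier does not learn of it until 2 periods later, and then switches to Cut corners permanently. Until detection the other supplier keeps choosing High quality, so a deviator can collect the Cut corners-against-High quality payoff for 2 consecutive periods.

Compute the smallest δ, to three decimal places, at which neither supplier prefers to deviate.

0.873

A deviator earns 91 for 2 periods, then 28 forever; cooperating earns 43 forever. Multiplying the IC by (1−δ):
43 ≥ 91(1−δ^2) + 28δ^2, so 63·δ^2 ≥ 48 and δ^2 ≥ 16/21.
δ ≥ (16/21)^(1/2) ≈ 0.873.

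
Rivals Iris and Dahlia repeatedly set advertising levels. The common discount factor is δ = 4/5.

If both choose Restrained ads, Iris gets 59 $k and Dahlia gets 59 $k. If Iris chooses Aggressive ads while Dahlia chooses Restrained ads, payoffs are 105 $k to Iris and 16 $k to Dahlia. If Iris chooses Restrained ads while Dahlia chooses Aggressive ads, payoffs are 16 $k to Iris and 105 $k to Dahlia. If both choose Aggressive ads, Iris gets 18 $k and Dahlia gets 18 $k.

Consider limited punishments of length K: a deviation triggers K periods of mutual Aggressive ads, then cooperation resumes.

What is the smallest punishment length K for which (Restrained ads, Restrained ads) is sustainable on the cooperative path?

IC: δ(1−δ^K)/(1−δ) ≥ (105−59)/(59−18) = 46/41.
With δ = 4/5: need 1 − δ^K ≥ 46/41·(1−4/5)/(4/5), i.e. δ^K ≤ 0.7195.
Since (4/5)^1 = 0.8000 and (4/5)^2 = 0.6400, the smallest such K is 2.

2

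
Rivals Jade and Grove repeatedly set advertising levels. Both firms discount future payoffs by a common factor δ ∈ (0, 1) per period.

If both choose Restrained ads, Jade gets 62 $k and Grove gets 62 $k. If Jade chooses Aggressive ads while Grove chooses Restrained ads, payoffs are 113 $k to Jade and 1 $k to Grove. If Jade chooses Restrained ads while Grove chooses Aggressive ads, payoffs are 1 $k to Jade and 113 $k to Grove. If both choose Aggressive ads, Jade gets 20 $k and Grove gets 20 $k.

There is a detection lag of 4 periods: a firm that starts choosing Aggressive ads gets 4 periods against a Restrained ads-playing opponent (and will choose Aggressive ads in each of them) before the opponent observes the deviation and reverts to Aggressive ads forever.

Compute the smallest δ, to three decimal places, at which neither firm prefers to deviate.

Deviating for the 4 undetected periods gains 113−62 = 51 per period over cooperation, then loses 62−20 = 42 per period forever once punishment starts.
Gain: 51(1 + δ + … + δ^3); loss: 42·δ^4/(1−δ).
No profitable deviation ⇔ 51(1−δ^4) ≤ 42·δ^4, i.e. δ^4 ≥ 51/(51+42) = 17/31.
Hence δ ≥ (17/31)^(1/4) ≈ 0.861.

0.861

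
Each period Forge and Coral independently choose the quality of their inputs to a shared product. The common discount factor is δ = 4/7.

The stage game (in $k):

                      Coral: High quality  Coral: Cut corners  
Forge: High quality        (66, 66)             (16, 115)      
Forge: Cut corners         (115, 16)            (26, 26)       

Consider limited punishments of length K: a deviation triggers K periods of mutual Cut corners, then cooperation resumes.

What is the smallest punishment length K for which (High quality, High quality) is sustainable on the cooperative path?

No profitable deviation requires (66−26)(δ+…+δ^K) ≥ 115−66, i.e. δ+…+δ^K ≥ 49/40 ≈ 1.2250.
With δ = 4/7, the partial sums are K=1: 0.5714, K=2: 0.8980, K=3: 1.0845, K=4: 1.1912, K=5: 1.2521.
K = 5 is the first length at which the sum reaches 1.2250.

5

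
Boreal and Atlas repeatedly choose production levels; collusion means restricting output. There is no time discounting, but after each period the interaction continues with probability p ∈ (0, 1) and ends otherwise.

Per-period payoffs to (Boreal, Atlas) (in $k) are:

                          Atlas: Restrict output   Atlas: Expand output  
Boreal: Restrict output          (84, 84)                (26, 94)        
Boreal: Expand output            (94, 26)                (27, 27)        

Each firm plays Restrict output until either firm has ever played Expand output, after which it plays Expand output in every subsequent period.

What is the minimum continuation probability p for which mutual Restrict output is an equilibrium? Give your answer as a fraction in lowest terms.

10/67

Expected cooperation value is 84 + p·84 + p²·84 + … = 84/(1−p); deviation gives 94 + p·27/(1−p).
84 ≥ 94(1−p) + 27p ⇒ 67p ≥ 10 ⇒ p ≥ 10/67.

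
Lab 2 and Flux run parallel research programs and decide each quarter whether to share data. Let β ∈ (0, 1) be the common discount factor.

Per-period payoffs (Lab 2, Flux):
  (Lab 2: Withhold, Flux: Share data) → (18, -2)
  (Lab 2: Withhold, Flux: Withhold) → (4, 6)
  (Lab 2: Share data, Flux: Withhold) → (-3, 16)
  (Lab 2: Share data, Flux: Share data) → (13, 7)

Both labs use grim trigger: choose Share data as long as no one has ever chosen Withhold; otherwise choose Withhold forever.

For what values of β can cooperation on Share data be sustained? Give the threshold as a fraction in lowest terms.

For Lab 2: deviation gain 18−13 = 5, per-period punishment loss 13−4 = 9. IC gives β ≥ 5/14.
For Flux: gain 9, loss 1 per period, so β ≥ 9/10.
The tighter constraint is Flux's, so cooperation needs β ≥ 9/10.

9/10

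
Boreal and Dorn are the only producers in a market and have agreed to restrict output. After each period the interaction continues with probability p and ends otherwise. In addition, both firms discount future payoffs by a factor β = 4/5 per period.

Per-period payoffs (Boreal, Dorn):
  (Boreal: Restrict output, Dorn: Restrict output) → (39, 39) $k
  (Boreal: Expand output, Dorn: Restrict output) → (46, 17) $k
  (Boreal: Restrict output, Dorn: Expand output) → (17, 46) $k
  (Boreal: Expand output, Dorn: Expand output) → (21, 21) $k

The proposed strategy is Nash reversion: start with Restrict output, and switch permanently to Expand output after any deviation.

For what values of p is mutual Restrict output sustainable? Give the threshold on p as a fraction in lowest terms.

With continuation probability p and discount β, the effective per-period discount factor is βp.
Grim-trigger IC: βp ≥ (46−39)/(46−21) = 7/25.
So p ≥ (7/25)/(4/5) = 7/20.

7/20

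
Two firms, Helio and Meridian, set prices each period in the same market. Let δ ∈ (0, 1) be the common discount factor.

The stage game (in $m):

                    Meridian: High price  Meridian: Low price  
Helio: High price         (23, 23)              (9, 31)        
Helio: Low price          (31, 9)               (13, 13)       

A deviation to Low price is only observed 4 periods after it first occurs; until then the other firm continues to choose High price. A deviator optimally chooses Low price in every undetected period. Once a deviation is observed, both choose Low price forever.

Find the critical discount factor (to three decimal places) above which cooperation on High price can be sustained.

A deviator earns 31 for 4 periods, then 13 forever; cooperating earns 23 forever. Multiplying the IC by (1−δ):
23 ≥ 31(1−δ^4) + 13δ^4, so 18·δ^4 ≥ 8 and δ^4 ≥ 4/9.
δ ≥ (4/9)^(1/4) ≈ 0.816.

0.816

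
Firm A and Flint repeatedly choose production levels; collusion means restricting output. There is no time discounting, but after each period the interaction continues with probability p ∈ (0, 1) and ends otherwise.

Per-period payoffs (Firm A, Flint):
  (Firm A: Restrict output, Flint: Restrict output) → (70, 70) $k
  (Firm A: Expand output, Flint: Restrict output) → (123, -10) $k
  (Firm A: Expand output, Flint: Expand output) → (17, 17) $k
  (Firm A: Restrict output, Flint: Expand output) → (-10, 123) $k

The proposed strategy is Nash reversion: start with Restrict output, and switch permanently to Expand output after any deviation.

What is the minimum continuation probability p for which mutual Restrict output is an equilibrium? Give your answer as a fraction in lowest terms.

With no time discounting, the continuation probability p plays the role of the discount factor.
Grim-trigger IC: 70/(1−p) ≥ 123 + 17p/(1−p) ⇒ p ≥ (123−70)/(123−17) = 1/2.

1/2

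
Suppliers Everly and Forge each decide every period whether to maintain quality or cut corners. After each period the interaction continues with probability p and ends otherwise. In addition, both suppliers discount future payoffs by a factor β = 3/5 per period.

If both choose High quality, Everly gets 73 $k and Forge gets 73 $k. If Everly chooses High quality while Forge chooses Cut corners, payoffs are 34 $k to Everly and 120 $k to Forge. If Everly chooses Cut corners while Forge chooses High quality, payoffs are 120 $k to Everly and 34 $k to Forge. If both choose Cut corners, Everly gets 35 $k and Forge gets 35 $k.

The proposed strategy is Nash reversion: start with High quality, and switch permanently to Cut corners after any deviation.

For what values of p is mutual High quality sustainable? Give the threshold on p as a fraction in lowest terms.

47/51

Expected continuation weight on next period's payoff is β·p = 3/5·p, which plays the role of the discount factor.
Cooperation requires 3/5·p ≥ (120−73)/(120−35) = 47/85, hence p ≥ 47/51.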